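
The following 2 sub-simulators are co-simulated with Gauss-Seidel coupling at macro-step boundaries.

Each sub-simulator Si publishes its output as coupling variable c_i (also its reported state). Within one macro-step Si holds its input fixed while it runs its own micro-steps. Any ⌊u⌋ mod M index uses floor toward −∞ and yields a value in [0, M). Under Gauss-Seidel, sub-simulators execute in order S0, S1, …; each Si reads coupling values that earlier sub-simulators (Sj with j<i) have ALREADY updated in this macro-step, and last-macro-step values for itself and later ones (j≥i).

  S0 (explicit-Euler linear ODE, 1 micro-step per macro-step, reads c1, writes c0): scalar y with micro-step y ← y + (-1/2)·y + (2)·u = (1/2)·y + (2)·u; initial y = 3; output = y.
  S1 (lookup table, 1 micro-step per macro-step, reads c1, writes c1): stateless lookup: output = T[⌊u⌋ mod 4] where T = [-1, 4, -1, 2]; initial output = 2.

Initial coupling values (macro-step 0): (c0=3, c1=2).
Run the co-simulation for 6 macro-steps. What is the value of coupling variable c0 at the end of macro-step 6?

macro 1: S0 reads c1=2 → after 1×micro: 11/2; S1 reads c1=2 → after 1×micro: -1 ⇒ (c0=11/2, c1=-1)
macro 2: S0 reads c1=-1 → after 1×micro: 3/4; S1 reads c1=-1 → after 1×micro: 2 ⇒ (c0=3/4, c1=2)
macro 3: S0 reads c1=2 → after 1×micro: 35/8; S1 reads c1=2 → after 1×micro: -1 ⇒ (c0=35/8, c1=-1)
macro 4: S0 reads c1=-1 → after 1×micro: 3/16; S1 reads c1=-1 → after 1×micro: 2 ⇒ (c0=3/16, c1=2)
macro 5: S0 reads c1=2 → after 1×micro: 131/32; S1 reads c1=2 → after 1×micro: -1 ⇒ (c0=131/32, c1=-1)
macro 6: S0 reads c1=-1 → after 1×micro: 3/64; S1 reads c1=-1 → after 1×micro: 2 ⇒ (c0=3/64, c1=2)

c0 at macro-step 6 = 3/64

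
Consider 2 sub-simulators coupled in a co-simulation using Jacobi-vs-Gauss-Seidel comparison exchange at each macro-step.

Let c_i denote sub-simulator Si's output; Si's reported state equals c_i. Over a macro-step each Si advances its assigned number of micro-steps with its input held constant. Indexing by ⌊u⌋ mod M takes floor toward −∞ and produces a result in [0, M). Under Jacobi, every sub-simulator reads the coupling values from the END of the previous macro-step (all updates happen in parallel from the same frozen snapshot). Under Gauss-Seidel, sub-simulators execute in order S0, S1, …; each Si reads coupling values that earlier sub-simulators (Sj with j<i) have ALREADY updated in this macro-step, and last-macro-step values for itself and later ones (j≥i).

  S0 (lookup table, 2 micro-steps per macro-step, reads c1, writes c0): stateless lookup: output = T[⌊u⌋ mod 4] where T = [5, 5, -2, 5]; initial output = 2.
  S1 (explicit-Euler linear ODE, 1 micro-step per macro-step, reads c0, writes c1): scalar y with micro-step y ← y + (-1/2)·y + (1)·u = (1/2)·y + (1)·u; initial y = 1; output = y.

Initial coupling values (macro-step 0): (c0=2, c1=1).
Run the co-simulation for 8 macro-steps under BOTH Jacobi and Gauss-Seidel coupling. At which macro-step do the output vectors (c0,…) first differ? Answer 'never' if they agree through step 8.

[Jacobi] macro 1: S0 reads c1=1 → after 2×micro: 5; S1 reads c0=2 → after 1×micro: 5/2 ⇒ (c0=5, c1=5/2)
[Jacobi] macro 2: S0 reads c1=5/2 → after 2×micro: -2; S1 reads c0=5 → after 1×micro: 25/4 ⇒ (c0=-2, c1=25/4)
[Jacobi] macro 3: S0 reads c1=25/4 → after 2×micro: -2; S1 reads c0=-2 → after 1×micro: 9/8 ⇒ (c0=-2, c1=9/8)
[Jacobi] macro 4: S0 reads c1=9/8 → after 2×micro: 5; S1 reads c0=-2 → after 1×micro: -23/16 ⇒ (c0=5, c1=-23/16)
[Jacobi] macro 5: S0 reads c1=-23/16 → after 2×micro: -2; S1 reads c0=5 → after 1×micro: 137/32 ⇒ (c0=-2, c1=137/32)
[Jacobi] macro 6: S0 reads c1=137/32 → after 2×micro: 5; S1 reads c0=-2 → after 1×micro: 9/64 ⇒ (c0=5, c1=9/64)
[Jacobi] macro 7: S0 reads c1=9/64 → after 2×micro: 5; S1 reads c0=5 → after 1×micro: 649/128 ⇒ (c0=5, c1=649/128)
[Jacobi] macro 8: S0 reads c1=649/128 → after 2×micro: 5; S1 reads c0=5 → after 1×micro: 1929/256 ⇒ (c0=5, c1=1929/256)
[Gauss-Seidel] macro 1: S0 reads c1=1 → after 2×micro: 5; S1 reads c0=5 → after 1×micro: 11/2 ⇒ (c0=5, c1=11/2)
[Gauss-Seidel] macro 2: S0 reads c1=11/2 → after 2×micro: 5; S1 reads c0=5 → after 1×micro: 31/4 ⇒ (c0=5, c1=31/4)
[Gauss-Seidel] macro 3: S0 reads c1=31/4 → after 2×micro: 5; S1 reads c0=5 → after 1×micro: 71/8 ⇒ (c0=5, c1=71/8)
[Gauss-Seidel] macro 4: S0 reads c1=71/8 → after 2×micro: 5; S1 reads c0=5 → after 1×micro: 151/16 ⇒ (c0=5, c1=151/16)
[Gauss-Seidel] macro 5: S0 reads c1=151/16 → after 2×micro: 5; S1 reads c0=5 → after 1×micro: 311/32 ⇒ (c0=5, c1=311/32)
[Gauss-Seidel] macro 6: S0 reads c1=311/32 → after 2×micro: 5; S1 reads c0=5 → after 1×micro: 631/64 ⇒ (c0=5, c1=631/64)
[Gauss-Seidel] macro 7: S0 reads c1=631/64 → after 2×micro: 5; S1 reads c0=5 → after 1×micro: 1271/128 ⇒ (c0=5, c1=1271/128)
[Gauss-Seidel] macro 8: S0 reads c1=1271/128 → after 2×micro: 5; S1 reads c0=5 → after 1×micro: 2551/256 ⇒ (c0=5, c1=2551/256)

first divergence at macro-step: 1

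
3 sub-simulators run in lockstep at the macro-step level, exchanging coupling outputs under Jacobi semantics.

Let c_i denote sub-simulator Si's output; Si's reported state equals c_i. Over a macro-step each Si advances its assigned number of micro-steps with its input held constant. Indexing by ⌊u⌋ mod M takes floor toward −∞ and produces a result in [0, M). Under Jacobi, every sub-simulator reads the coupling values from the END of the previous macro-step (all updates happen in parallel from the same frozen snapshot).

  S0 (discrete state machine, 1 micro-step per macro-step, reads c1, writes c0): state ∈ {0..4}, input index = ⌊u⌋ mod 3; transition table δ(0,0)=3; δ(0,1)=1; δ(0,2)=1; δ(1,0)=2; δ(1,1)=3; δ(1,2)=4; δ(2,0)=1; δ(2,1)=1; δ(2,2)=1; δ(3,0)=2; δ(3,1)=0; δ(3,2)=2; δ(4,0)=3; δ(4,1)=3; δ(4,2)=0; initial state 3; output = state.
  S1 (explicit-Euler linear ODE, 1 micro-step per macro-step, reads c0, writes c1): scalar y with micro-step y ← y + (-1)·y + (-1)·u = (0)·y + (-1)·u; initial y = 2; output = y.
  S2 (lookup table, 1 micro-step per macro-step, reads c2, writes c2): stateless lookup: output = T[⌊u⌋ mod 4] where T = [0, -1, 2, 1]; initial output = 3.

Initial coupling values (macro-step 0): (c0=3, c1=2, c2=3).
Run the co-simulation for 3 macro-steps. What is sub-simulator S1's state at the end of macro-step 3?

S1 state at macro-step 3 = -1

macro 1: S0 reads c1=2 → after 1×micro: 2; S1 reads c0=3 → after 1×micro: -3; S2 reads c2=3 → after 1×micro: 1 ⇒ (c0=2, c1=-3, c2=1)
macro 2: S0 reads c1=-3 → after 1×micro: 1; S1 reads c0=2 → after 1×micro: -2; S2 reads c2=1 → after 1×micro: -1 ⇒ (c0=1, c1=-2, c2=-1)
macro 3: S0 reads c1=-2 → after 1×micro: 3; S1 reads c0=1 → after 1×micro: -1; S2 reads c2=-1 → after 1×micro: 1 ⇒ (c0=3, c1=-1, c2=1)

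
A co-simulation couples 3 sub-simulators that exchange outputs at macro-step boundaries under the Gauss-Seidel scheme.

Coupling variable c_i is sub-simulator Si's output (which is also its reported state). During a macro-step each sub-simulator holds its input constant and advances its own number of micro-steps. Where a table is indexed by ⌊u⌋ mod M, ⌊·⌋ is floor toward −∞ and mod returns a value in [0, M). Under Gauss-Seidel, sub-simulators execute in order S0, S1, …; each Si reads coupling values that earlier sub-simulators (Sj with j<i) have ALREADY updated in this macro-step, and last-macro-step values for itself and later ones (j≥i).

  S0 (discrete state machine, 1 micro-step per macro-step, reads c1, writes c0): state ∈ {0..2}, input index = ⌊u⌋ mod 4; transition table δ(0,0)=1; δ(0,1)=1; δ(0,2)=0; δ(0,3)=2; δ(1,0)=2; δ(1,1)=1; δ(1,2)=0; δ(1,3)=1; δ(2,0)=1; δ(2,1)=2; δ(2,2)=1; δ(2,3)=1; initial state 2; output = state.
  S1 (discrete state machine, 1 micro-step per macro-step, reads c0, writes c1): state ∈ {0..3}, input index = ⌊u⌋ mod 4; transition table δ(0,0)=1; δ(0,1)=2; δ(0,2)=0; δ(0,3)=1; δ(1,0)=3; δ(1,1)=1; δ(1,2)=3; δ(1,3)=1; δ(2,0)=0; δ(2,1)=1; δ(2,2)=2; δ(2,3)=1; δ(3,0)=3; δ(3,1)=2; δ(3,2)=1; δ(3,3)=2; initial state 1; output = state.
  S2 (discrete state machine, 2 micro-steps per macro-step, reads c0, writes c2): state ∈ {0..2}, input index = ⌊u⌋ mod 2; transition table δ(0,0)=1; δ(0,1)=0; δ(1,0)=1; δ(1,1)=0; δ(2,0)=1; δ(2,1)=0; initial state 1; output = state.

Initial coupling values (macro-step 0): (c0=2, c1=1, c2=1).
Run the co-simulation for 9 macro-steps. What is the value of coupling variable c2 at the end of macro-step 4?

c2 at macro-step 4 = 0

macro 1: S0 reads c1=1 → after 1×micro: 2; S1 reads c0=2 → after 1×micro: 3; S2 reads c0=2 → after 2×micro: 1 ⇒ (c0=2, c1=3, c2=1)
macro 2: S0 reads c1=3 → after 1×micro: 1; S1 reads c0=1 → after 1×micro: 2; S2 reads c0=1 → after 2×micro: 0 ⇒ (c0=1, c1=2, c2=0)
macro 3: S0 reads c1=2 → after 1×micro: 0; S1 reads c0=0 → after 1×micro: 0; S2 reads c0=0 → after 2×micro: 1 ⇒ (c0=0, c1=0, c2=1)
macro 4: S0 reads c1=0 → after 1×micro: 1; S1 reads c0=1 → after 1×micro: 2; S2 reads c0=1 → after 2×micro: 0 ⇒ (c0=1, c1=2, c2=0)
macro 5: S0 reads c1=2 → after 1×micro: 0; S1 reads c0=0 → after 1×micro: 0; S2 reads c0=0 → after 2×micro: 1 ⇒ (c0=0, c1=0, c2=1)
macro 6: S0 reads c1=0 → after 1×micro: 1; S1 reads c0=1 → after 1×micro: 2; S2 reads c0=1 → after 2×micro: 0 ⇒ (c0=1, c1=2, c2=0)
macro 7: S0 reads c1=2 → after 1×micro: 0; S1 reads c0=0 → after 1×micro: 0; S2 reads c0=0 → after 2×micro: 1 ⇒ (c0=0, c1=0, c2=1)
macro 8: S0 reads c1=0 → after 1×micro: 1; S1 reads c0=1 → after 1×micro: 2; S2 reads c0=1 → after 2×micro: 0 ⇒ (c0=1, c1=2, c2=0)
macro 9: S0 reads c1=2 → after 1×micro: 0; S1 reads c0=0 → after 1×micro: 0; S2 reads c0=0 → after 2×micro: 1 ⇒ (c0=0, c1=0, c2=1)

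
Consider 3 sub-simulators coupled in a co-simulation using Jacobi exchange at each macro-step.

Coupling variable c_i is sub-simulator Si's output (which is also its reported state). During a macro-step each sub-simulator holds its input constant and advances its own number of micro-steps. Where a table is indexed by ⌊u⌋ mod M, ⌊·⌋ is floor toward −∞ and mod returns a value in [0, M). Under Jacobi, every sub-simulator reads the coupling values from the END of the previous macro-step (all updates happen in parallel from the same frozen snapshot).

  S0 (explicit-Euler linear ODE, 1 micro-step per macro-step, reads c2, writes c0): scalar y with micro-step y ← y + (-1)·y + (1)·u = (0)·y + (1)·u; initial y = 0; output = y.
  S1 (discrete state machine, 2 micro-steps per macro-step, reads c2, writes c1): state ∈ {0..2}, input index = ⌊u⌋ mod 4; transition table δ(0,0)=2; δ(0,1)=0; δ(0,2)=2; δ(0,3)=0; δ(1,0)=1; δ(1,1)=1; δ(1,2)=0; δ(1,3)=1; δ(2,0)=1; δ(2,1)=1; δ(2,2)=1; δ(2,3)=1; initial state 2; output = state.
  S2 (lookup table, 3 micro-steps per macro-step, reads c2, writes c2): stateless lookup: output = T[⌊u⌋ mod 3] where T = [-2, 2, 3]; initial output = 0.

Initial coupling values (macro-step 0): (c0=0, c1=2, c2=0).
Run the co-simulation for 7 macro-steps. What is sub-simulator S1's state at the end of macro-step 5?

S1 state at macro-step 5 = 1

macro 1: S0 reads c2=0 → after 1×micro: 0; S1 reads c2=0 → after 2×micro: 1; S2 reads c2=0 → after 3×micro: -2 ⇒ (c0=0, c1=1, c2=-2)
macro 2: S0 reads c2=-2 → after 1×micro: -2; S1 reads c2=-2 → after 2×micro: 2; S2 reads c2=-2 → after 3×micro: 2 ⇒ (c0=-2, c1=2, c2=2)
macro 3: S0 reads c2=2 → after 1×micro: 2; S1 reads c2=2 → after 2×micro: 0; S2 reads c2=2 → after 3×micro: 3 ⇒ (c0=2, c1=0, c2=3)
macro 4: S0 reads c2=3 → after 1×micro: 3; S1 reads c2=3 → after 2×micro: 0; S2 reads c2=3 → after 3×micro: -2 ⇒ (c0=3, c1=0, c2=-2)
macro 5: S0 reads c2=-2 → after 1×micro: -2; S1 reads c2=-2 → after 2×micro: 1; S2 reads c2=-2 → after 3×micro: 2 ⇒ (c0=-2, c1=1, c2=2)
macro 6: S0 reads c2=2 → after 1×micro: 2; S1 reads c2=2 → after 2×micro: 2; S2 reads c2=2 → after 3×micro: 3 ⇒ (c0=2, c1=2, c2=3)
macro 7: S0 reads c2=3 → after 1×micro: 3; S1 reads c2=3 → after 2×micro: 1; S2 reads c2=3 → after 3×micro: -2 ⇒ (c0=3, c1=1, c2=-2)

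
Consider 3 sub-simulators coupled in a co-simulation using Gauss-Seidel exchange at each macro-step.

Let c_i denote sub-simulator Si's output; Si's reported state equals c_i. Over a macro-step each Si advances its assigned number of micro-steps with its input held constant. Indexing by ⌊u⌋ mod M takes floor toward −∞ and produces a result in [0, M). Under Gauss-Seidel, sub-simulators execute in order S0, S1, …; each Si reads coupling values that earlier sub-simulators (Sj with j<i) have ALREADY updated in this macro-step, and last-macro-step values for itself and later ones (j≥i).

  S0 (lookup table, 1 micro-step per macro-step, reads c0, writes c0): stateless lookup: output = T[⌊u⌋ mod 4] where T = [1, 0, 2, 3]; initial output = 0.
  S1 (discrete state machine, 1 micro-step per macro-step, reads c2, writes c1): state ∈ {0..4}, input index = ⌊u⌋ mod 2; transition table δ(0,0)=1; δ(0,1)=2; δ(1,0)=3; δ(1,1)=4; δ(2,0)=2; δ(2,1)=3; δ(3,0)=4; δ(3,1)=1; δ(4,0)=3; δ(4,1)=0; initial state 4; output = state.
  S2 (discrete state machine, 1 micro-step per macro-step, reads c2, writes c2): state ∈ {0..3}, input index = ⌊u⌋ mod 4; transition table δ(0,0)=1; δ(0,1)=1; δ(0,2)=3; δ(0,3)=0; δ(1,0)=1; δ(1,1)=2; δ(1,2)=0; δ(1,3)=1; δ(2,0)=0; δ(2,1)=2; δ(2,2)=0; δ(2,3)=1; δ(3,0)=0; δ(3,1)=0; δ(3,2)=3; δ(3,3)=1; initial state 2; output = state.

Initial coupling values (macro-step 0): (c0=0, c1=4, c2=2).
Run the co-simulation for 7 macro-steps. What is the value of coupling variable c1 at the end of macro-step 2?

c1 at macro-step 2 = 4

macro 1: S0 reads c0=0 → after 1×micro: 1; S1 reads c2=2 → after 1×micro: 3; S2 reads c2=2 → after 1×micro: 0 ⇒ (c0=1, c1=3, c2=0)
macro 2: S0 reads c0=1 → after 1×micro: 0; S1 reads c2=0 → after 1×micro: 4; S2 reads c2=0 → after 1×micro: 1 ⇒ (c0=0, c1=4, c2=1)
macro 3: S0 reads c0=0 → after 1×micro: 1; S1 reads c2=1 → after 1×micro: 0; S2 reads c2=1 → after 1×micro: 2 ⇒ (c0=1, c1=0, c2=2)
macro 4: S0 reads c0=1 → after 1×micro: 0; S1 reads c2=2 → after 1×micro: 1; S2 reads c2=2 → after 1×micro: 0 ⇒ (c0=0, c1=1, c2=0)
macro 5: S0 reads c0=0 → after 1×micro: 1; S1 reads c2=0 → after 1×micro: 3; S2 reads c2=0 → after 1×micro: 1 ⇒ (c0=1, c1=3, c2=1)
macro 6: S0 reads c0=1 → after 1×micro: 0; S1 reads c2=1 → after 1×micro: 1; S2 reads c2=1 → after 1×micro: 2 ⇒ (c0=0, c1=1, c2=2)
macro 7: S0 reads c0=0 → after 1×micro: 1; S1 reads c2=2 → after 1×micro: 3; S2 reads c2=2 → after 1×micro: 0 ⇒ (c0=1, c1=3, c2=0)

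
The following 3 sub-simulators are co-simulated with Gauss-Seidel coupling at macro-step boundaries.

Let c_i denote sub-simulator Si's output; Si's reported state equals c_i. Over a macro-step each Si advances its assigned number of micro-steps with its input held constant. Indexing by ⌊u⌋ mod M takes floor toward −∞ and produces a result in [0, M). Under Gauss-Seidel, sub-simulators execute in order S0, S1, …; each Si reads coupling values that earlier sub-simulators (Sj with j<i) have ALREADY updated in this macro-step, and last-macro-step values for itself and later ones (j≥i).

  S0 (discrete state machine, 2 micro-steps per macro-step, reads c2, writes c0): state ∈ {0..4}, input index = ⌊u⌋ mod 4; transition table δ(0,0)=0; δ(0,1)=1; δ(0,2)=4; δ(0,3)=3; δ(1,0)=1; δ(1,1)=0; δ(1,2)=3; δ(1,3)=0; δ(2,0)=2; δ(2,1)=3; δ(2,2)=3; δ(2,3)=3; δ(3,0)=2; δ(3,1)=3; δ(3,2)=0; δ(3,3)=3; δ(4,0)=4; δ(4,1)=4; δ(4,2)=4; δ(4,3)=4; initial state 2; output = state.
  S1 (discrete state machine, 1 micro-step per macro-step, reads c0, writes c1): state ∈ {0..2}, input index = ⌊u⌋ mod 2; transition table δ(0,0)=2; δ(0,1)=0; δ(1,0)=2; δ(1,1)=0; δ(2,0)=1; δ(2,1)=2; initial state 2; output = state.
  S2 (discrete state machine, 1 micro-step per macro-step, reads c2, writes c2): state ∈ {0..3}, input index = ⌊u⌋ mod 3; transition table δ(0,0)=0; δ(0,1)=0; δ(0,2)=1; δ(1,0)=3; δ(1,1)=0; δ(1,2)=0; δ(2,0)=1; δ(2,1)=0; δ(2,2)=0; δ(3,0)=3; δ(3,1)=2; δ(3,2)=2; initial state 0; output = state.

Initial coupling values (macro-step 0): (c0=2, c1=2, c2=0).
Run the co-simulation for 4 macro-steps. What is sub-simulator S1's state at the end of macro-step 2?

macro 1: S0 reads c2=0 → after 2×micro: 2; S1 reads c0=2 → after 1×micro: 1; S2 reads c2=0 → after 1×micro: 0 ⇒ (c0=2, c1=1, c2=0)
macro 2: S0 reads c2=0 → after 2×micro: 2; S1 reads c0=2 → after 1×micro: 2; S2 reads c2=0 → after 1×micro: 0 ⇒ (c0=2, c1=2, c2=0)
macro 3: S0 reads c2=0 → after 2×micro: 2; S1 reads c0=2 → after 1×micro: 1; S2 reads c2=0 → after 1×micro: 0 ⇒ (c0=2, c1=1, c2=0)
macro 4: S0 reads c2=0 → after 2×micro: 2; S1 reads c0=2 → after 1×micro: 2; S2 reads c2=0 → after 1×micro: 0 ⇒ (c0=2, c1=2, c2=0)

S1 state at macro-step 2 = 2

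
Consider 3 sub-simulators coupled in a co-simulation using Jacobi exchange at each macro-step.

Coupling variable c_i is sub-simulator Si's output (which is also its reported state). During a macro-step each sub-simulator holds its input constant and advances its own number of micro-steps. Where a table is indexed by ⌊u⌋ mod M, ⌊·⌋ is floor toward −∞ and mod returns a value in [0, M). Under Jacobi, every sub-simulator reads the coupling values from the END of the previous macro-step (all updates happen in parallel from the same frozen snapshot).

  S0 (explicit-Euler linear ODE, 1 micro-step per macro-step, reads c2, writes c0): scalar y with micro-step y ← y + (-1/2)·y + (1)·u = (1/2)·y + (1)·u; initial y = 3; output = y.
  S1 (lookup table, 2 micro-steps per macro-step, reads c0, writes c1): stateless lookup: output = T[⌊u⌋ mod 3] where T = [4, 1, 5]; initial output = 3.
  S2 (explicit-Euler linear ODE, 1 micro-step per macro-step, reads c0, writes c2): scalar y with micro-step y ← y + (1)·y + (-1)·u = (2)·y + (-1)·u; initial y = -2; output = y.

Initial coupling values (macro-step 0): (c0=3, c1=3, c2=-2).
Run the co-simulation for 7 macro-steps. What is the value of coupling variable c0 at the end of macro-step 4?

c0 at macro-step 4 = -453/16

macro 1: S0 reads c2=-2 → after 1×micro: -1/2; S1 reads c0=3 → after 2×micro: 4; S2 reads c0=3 → after 1×micro: -7 ⇒ (c0=-1/2, c1=4, c2=-7)
macro 2: S0 reads c2=-7 → after 1×micro: -29/4; S1 reads c0=-1/2 → after 2×micro: 5; S2 reads c0=-1/2 → after 1×micro: -27/2 ⇒ (c0=-29/4, c1=5, c2=-27/2)
macro 3: S0 reads c2=-27/2 → after 1×micro: -137/8; S1 reads c0=-29/4 → after 2×micro: 1; S2 reads c0=-29/4 → after 1×micro: -79/4 ⇒ (c0=-137/8, c1=1, c2=-79/4)
macro 4: S0 reads c2=-79/4 → after 1×micro: -453/16; S1 reads c0=-137/8 → after 2×micro: 4; S2 reads c0=-137/8 → after 1×micro: -179/8 ⇒ (c0=-453/16, c1=4, c2=-179/8)
macro 5: S0 reads c2=-179/8 → after 1×micro: -1169/32; S1 reads c0=-453/16 → after 2×micro: 1; S2 reads c0=-453/16 → after 1×micro: -263/16 ⇒ (c0=-1169/32, c1=1, c2=-263/16)
macro 6: S0 reads c2=-263/16 → after 1×micro: -2221/64; S1 reads c0=-1169/32 → after 2×micro: 5; S2 reads c0=-1169/32 → after 1×micro: 117/32 ⇒ (c0=-2221/64, c1=5, c2=117/32)
macro 7: S0 reads c2=117/32 → after 1×micro: -1753/128; S1 reads c0=-2221/64 → after 2×micro: 1; S2 reads c0=-2221/64 → after 1×micro: 2689/64 ⇒ (c0=-1753/128, c1=1, c2=2689/64)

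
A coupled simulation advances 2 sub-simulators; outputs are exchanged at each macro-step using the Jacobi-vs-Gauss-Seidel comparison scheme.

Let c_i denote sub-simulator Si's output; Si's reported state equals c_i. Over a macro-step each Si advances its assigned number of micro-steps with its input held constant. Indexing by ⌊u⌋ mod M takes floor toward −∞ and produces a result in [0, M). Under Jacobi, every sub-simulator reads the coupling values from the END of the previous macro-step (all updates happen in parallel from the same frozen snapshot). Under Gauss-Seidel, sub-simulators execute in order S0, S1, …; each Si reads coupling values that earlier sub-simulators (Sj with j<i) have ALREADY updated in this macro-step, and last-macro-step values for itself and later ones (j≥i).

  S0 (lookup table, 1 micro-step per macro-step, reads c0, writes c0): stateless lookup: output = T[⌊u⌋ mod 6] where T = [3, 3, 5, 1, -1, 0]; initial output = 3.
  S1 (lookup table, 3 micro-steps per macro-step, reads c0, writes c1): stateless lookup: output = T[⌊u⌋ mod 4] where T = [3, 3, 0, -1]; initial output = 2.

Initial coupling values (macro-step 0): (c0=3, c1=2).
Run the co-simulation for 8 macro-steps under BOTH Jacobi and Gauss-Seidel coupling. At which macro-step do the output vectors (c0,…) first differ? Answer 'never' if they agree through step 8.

first divergence at macro-step: 1

[Jacobi] macro 1: S0 reads c0=3 → after 1×micro: 1; S1 reads c0=3 → after 3×micro: -1 ⇒ (c0=1, c1=-1)
[Jacobi] macro 2: S0 reads c0=1 → after 1×micro: 3; S1 reads c0=1 → after 3×micro: 3 ⇒ (c0=3, c1=3)
[Jacobi] macro 3: S0 reads c0=3 → after 1×micro: 1; S1 reads c0=3 → after 3×micro: -1 ⇒ (c0=1, c1=-1)
[Jacobi] macro 4: S0 reads c0=1 → after 1×micro: 3; S1 reads c0=1 → after 3×micro: 3 ⇒ (c0=3, c1=3)
[Jacobi] macro 5: S0 reads c0=3 → after 1×micro: 1; S1 reads c0=3 → after 3×micro: -1 ⇒ (c0=1, c1=-1)
[Jacobi] macro 6: S0 reads c0=1 → after 1×micro: 3; S1 reads c0=1 → after 3×micro: 3 ⇒ (c0=3, c1=3)
[Jacobi] macro 7: S0 reads c0=3 → after 1×micro: 1; S1 reads c0=3 → after 3×micro: -1 ⇒ (c0=1, c1=-1)
[Jacobi] macro 8: S0 reads c0=1 → after 1×micro: 3; S1 reads c0=1 → after 3×micro: 3 ⇒ (c0=3, c1=3)
[Gauss-Seidel] macro 1: S0 reads c0=3 → after 1×micro: 1; S1 reads c0=1 → after 3×micro: 3 ⇒ (c0=1, c1=3)
[Gauss-Seidel] macro 2: S0 reads c0=1 → after 1×micro: 3; S1 reads c0=3 → after 3×micro: -1 ⇒ (c0=3, c1=-1)
[Gauss-Seidel] macro 3: S0 reads c0=3 → after 1×micro: 1; S1 reads c0=1 → after 3×micro: 3 ⇒ (c0=1, c1=3)
[Gauss-Seidel] macro 4: S0 reads c0=1 → after 1×micro: 3; S1 reads c0=3 → after 3×micro: -1 ⇒ (c0=3, c1=-1)
[Gauss-Seidel] macro 5: S0 reads c0=3 → after 1×micro: 1; S1 reads c0=1 → after 3×micro: 3 ⇒ (c0=1, c1=3)
[Gauss-Seidel] macro 6: S0 reads c0=1 → after 1×micro: 3; S1 reads c0=3 → after 3×micro: -1 ⇒ (c0=3, c1=-1)
[Gauss-Seidel] macro 7: S0 reads c0=3 → after 1×micro: 1; S1 reads c0=1 → after 3×micro: 3 ⇒ (c0=1, c1=3)
[Gauss-Seidel] macro 8: S0 reads c0=1 → after 1×micro: 3; S1 reads c0=3 → after 3×micro: -1 ⇒ (c0=3, c1=-1)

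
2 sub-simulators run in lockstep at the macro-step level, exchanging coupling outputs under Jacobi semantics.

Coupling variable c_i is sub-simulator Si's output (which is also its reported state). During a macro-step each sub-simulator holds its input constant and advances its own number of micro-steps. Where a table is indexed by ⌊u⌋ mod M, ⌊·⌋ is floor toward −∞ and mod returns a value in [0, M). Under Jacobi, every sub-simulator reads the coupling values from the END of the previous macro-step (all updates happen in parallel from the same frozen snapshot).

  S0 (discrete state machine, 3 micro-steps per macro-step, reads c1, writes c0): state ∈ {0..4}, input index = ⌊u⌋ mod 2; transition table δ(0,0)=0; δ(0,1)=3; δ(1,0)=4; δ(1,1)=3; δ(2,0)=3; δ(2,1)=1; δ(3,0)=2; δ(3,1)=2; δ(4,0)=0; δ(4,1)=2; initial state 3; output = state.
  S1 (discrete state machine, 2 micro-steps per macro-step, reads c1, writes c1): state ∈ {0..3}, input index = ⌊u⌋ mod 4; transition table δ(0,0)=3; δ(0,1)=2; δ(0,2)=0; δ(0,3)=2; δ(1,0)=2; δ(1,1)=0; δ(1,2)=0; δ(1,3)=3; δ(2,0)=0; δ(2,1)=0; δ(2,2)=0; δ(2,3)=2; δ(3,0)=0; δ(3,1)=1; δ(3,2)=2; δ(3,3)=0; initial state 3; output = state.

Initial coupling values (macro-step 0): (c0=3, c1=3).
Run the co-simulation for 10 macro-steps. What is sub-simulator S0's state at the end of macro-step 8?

macro 1: S0 reads c1=3 → after 3×micro: 3; S1 reads c1=3 → after 2×micro: 2 ⇒ (c0=3, c1=2)
macro 2: S0 reads c1=2 → after 3×micro: 2; S1 reads c1=2 → after 2×micro: 0 ⇒ (c0=2, c1=0)
macro 3: S0 reads c1=0 → after 3×micro: 3; S1 reads c1=0 → after 2×micro: 0 ⇒ (c0=3, c1=0)
macro 4: S0 reads c1=0 → after 3×micro: 2; S1 reads c1=0 → after 2×micro: 0 ⇒ (c0=2, c1=0)
macro 5: S0 reads c1=0 → after 3×micro: 3; S1 reads c1=0 → after 2×micro: 0 ⇒ (c0=3, c1=0)
macro 6: S0 reads c1=0 → after 3×micro: 2; S1 reads c1=0 → after 2×micro: 0 ⇒ (c0=2, c1=0)
macro 7: S0 reads c1=0 → after 3×micro: 3; S1 reads c1=0 → after 2×micro: 0 ⇒ (c0=3, c1=0)
macro 8: S0 reads c1=0 → after 3×micro: 2; S1 reads c1=0 → after 2×micro: 0 ⇒ (c0=2, c1=0)
macro 9: S0 reads c1=0 → after 3×micro: 3; S1 reads c1=0 → after 2×micro: 0 ⇒ (c0=3, c1=0)
macro 10: S0 reads c1=0 → after 3×micro: 2; S1 reads c1=0 → after 2×micro: 0 ⇒ (c0=2, c1=0)

S0 state at macro-step 8 = 2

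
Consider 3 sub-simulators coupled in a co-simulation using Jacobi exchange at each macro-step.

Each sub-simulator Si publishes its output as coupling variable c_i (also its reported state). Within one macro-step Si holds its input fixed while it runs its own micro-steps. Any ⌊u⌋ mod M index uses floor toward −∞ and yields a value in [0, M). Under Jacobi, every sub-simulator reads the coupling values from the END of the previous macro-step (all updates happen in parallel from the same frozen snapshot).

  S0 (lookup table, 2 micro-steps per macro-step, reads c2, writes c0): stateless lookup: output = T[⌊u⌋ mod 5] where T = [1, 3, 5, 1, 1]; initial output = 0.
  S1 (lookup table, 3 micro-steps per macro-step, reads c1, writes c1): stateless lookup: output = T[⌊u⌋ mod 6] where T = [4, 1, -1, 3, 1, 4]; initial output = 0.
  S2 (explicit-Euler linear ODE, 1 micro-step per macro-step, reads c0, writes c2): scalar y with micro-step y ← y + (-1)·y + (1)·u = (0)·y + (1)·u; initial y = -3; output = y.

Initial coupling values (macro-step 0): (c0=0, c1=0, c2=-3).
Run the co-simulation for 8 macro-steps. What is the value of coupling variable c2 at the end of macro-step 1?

macro 1: S0 reads c2=-3 → after 2×micro: 5; S1 reads c1=0 → after 3×micro: 4; S2 reads c0=0 → after 1×micro: 0 ⇒ (c0=5, c1=4, c2=0)
macro 2: S0 reads c2=0 → after 2×micro: 1; S1 reads c1=4 → after 3×micro: 1; S2 reads c0=5 → after 1×micro: 5 ⇒ (c0=1, c1=1, c2=5)
macro 3: S0 reads c2=5 → after 2×micro: 1; S1 reads c1=1 → after 3×micro: 1; S2 reads c0=1 → after 1×micro: 1 ⇒ (c0=1, c1=1, c2=1)
macro 4: S0 reads c2=1 → after 2×micro: 3; S1 reads c1=1 → after 3×micro: 1; S2 reads c0=1 → after 1×micro: 1 ⇒ (c0=3, c1=1, c2=1)
macro 5: S0 reads c2=1 → after 2×micro: 3; S1 reads c1=1 → after 3×micro: 1; S2 reads c0=3 → after 1×micro: 3 ⇒ (c0=3, c1=1, c2=3)
macro 6: S0 reads c2=3 → after 2×micro: 1; S1 reads c1=1 → after 3×micro: 1; S2 reads c0=3 → after 1×micro: 3 ⇒ (c0=1, c1=1, c2=3)
macro 7: S0 reads c2=3 → after 2×micro: 1; S1 reads c1=1 → after 3×micro: 1; S2 reads c0=1 → after 1×micro: 1 ⇒ (c0=1, c1=1, c2=1)
macro 8: S0 reads c2=1 → after 2×micro: 3; S1 reads c1=1 → after 3×micro: 1; S2 reads c0=1 → after 1×micro: 1 ⇒ (c0=3, c1=1, c2=1)

c2 at macro-step 1 = 0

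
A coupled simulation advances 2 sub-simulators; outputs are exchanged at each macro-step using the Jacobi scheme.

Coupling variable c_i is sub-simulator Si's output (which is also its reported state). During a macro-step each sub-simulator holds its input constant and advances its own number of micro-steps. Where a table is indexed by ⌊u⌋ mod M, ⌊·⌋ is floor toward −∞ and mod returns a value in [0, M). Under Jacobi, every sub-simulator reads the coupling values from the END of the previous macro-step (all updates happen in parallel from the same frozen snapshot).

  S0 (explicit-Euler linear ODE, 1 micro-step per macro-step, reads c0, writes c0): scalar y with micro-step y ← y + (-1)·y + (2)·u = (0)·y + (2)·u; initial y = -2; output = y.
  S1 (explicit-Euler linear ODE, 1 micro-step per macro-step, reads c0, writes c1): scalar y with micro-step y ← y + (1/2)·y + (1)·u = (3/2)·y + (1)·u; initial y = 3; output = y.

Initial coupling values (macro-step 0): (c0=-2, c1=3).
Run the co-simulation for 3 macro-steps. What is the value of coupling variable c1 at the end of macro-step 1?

macro 1: S0 reads c0=-2 → after 1×micro: -4; S1 reads c0=-2 → after 1×micro: 5/2 ⇒ (c0=-4, c1=5/2)
macro 2: S0 reads c0=-4 → after 1×micro: -8; S1 reads c0=-4 → after 1×micro: -1/4 ⇒ (c0=-8, c1=-1/4)
macro 3: S0 reads c0=-8 → after 1×micro: -16; S1 reads c0=-8 → after 1×micro: -67/8 ⇒ (c0=-16, c1=-67/8)

c1 at macro-step 1 = 5/2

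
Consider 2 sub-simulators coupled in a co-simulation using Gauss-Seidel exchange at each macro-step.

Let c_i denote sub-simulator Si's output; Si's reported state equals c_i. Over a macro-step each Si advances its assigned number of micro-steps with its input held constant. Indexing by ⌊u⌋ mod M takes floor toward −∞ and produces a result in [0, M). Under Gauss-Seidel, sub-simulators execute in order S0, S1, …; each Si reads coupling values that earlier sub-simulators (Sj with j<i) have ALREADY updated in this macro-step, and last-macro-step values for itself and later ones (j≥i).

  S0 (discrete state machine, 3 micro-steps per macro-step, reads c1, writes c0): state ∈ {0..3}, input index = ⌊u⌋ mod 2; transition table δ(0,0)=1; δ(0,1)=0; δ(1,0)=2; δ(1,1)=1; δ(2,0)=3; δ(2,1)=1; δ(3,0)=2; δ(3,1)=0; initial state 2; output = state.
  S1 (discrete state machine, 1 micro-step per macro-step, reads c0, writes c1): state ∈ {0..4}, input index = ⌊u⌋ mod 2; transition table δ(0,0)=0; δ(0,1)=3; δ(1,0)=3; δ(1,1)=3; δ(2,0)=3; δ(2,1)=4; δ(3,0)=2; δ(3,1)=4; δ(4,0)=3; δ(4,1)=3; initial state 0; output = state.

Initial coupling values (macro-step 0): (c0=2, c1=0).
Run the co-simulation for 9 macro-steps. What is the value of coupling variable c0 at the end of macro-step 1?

macro 1: S0 reads c1=0 → after 3×micro: 3; S1 reads c0=3 → after 1×micro: 3 ⇒ (c0=3, c1=3)
macro 2: S0 reads c1=3 → after 3×micro: 0; S1 reads c0=0 → after 1×micro: 2 ⇒ (c0=0, c1=2)
macro 3: S0 reads c1=2 → after 3×micro: 3; S1 reads c0=3 → after 1×micro: 4 ⇒ (c0=3, c1=4)
macro 4: S0 reads c1=4 → after 3×micro: 2; S1 reads c0=2 → after 1×micro: 3 ⇒ (c0=2, c1=3)
macro 5: S0 reads c1=3 → after 3×micro: 1; S1 reads c0=1 → after 1×micro: 4 ⇒ (c0=1, c1=4)
macro 6: S0 reads c1=4 → after 3×micro: 2; S1 reads c0=2 → after 1×micro: 3 ⇒ (c0=2, c1=3)
macro 7: S0 reads c1=3 → after 3×micro: 1; S1 reads c0=1 → after 1×micro: 4 ⇒ (c0=1, c1=4)
macro 8: S0 reads c1=4 → after 3×micro: 2; S1 reads c0=2 → after 1×micro: 3 ⇒ (c0=2, c1=3)
macro 9: S0 reads c1=3 → after 3×micro: 1; S1 reads c0=1 → after 1×micro: 4 ⇒ (c0=1, c1=4)

c0 at macro-step 1 = 3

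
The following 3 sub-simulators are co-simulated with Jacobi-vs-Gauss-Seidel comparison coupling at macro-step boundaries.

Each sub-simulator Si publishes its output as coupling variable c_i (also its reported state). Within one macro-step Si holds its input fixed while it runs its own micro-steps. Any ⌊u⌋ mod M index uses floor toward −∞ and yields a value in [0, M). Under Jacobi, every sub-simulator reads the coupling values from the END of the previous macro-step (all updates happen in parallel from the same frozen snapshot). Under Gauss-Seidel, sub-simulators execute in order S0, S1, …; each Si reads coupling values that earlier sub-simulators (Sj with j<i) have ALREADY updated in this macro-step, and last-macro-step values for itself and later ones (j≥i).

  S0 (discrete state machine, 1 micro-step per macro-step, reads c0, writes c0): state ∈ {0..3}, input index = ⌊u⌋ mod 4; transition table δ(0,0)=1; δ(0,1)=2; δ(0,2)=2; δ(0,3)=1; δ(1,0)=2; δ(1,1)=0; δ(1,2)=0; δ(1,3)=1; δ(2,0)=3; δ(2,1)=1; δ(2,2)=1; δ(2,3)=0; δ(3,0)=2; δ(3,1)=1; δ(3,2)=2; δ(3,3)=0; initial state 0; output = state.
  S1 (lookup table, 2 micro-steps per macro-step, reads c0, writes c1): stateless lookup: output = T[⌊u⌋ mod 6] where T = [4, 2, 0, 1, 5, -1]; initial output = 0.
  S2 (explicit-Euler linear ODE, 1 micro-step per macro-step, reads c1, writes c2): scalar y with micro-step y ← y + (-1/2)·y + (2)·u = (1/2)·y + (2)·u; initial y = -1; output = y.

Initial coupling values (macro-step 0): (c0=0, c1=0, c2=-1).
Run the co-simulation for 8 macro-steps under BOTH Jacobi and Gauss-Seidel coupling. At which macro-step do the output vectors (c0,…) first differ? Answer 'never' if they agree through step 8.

[Jacobi] macro 1: S0 reads c0=0 → after 1×micro: 1; S1 reads c0=0 → after 2×micro: 4; S2 reads c1=0 → after 1×micro: -1/2 ⇒ (c0=1, c1=4, c2=-1/2)
[Jacobi] macro 2: S0 reads c0=1 → after 1×micro: 0; S1 reads c0=1 → after 2×micro: 2; S2 reads c1=4 → after 1×micro: 31/4 ⇒ (c0=0, c1=2, c2=31/4)
[Jacobi] macro 3: S0 reads c0=0 → after 1×micro: 1; S1 reads c0=0 → after 2×micro: 4; S2 reads c1=2 → after 1×micro: 63/8 ⇒ (c0=1, c1=4, c2=63/8)
[Jacobi] macro 4: S0 reads c0=1 → after 1×micro: 0; S1 reads c0=1 → after 2×micro: 2; S2 reads c1=4 → after 1×micro: 191/16 ⇒ (c0=0, c1=2, c2=191/16)
[Jacobi] macro 5: S0 reads c0=0 → after 1×micro: 1; S1 reads c0=0 → after 2×micro: 4; S2 reads c1=2 → after 1×micro: 319/32 ⇒ (c0=1, c1=4, c2=319/32)
[Jacobi] macro 6: S0 reads c0=1 → after 1×micro: 0; S1 reads c0=1 → after 2×micro: 2; S2 reads c1=4 → after 1×micro: 831/64 ⇒ (c0=0, c1=2, c2=831/64)
[Jacobi] macro 7: S0 reads c0=0 → after 1×micro: 1; S1 reads c0=0 → after 2×micro: 4; S2 reads c1=2 → after 1×micro: 1343/128 ⇒ (c0=1, c1=4, c2=1343/128)
[Jacobi] macro 8: S0 reads c0=1 → after 1×micro: 0; S1 reads c0=1 → after 2×micro: 2; S2 reads c1=4 → after 1×micro: 3391/256 ⇒ (c0=0, c1=2, c2=3391/256)
[Gauss-Seidel] macro 1: S0 reads c0=0 → after 1×micro: 1; S1 reads c0=1 → after 2×micro: 2; S2 reads c1=2 → after 1×micro: 7/2 ⇒ (c0=1, c1=2, c2=7/2)
[Gauss-Seidel] macro 2: S0 reads c0=1 → after 1×micro: 0; S1 reads c0=0 → after 2×micro: 4; S2 reads c1=4 → after 1×micro: 39/4 ⇒ (c0=0, c1=4, c2=39/4)
[Gauss-Seidel] macro 3: S0 reads c0=0 → after 1×micro: 1; S1 reads c0=1 → after 2×micro: 2; S2 reads c1=2 → after 1×micro: 71/8 ⇒ (c0=1, c1=2, c2=71/8)
[Gauss-Seidel] macro 4: S0 reads c0=1 → after 1×micro: 0; S1 reads c0=0 → after 2×micro: 4; S2 reads c1=4 → after 1×micro: 199/16 ⇒ (c0=0, c1=4, c2=199/16)
[Gauss-Seidel] macro 5: S0 reads c0=0 → after 1×micro: 1; S1 reads c0=1 → after 2×micro: 2; S2 reads c1=2 → after 1×micro: 327/32 ⇒ (c0=1, c1=2, c2=327/32)
[Gauss-Seidel] macro 6: S0 reads c0=1 → after 1×micro: 0; S1 reads c0=0 → after 2×micro: 4; S2 reads c1=4 → after 1×micro: 839/64 ⇒ (c0=0, c1=4, c2=839/64)
[Gauss-Seidel] macro 7: S0 reads c0=0 → after 1×micro: 1; S1 reads c0=1 → after 2×micro: 2; S2 reads c1=2 → after 1×micro: 1351/128 ⇒ (c0=1, c1=2, c2=1351/128)
[Gauss-Seidel] macro 8: S0 reads c0=1 → after 1×micro: 0; S1 reads c0=0 → after 2×micro: 4; S2 reads c1=4 → after 1×micro: 3399/256 ⇒ (c0=0, c1=4, c2=3399/256)

first divergence at macro-step: 1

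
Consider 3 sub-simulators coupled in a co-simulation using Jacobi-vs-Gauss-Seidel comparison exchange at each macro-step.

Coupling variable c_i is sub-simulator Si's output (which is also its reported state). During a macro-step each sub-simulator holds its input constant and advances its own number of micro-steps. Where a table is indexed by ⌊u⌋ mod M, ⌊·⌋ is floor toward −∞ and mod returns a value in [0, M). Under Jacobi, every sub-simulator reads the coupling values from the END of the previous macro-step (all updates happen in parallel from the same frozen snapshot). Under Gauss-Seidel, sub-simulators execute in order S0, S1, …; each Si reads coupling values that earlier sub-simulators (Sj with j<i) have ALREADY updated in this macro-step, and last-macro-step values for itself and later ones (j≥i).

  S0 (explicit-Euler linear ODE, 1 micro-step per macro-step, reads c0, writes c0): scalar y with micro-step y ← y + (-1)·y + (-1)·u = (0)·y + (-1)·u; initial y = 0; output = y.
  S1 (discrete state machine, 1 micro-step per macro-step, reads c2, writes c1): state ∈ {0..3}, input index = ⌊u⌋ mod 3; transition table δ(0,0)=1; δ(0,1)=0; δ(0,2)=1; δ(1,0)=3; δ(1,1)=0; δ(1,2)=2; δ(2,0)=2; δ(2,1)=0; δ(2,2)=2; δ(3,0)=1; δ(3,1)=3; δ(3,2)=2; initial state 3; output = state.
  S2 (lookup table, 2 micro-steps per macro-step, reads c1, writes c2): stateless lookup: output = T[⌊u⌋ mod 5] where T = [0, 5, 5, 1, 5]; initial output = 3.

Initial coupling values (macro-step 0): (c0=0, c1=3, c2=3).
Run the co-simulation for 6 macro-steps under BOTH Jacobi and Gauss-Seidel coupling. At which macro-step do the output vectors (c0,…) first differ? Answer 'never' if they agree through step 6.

first divergence at macro-step: 1

[Jacobi] macro 1: S0 reads c0=0 → after 1×micro: 0; S1 reads c2=3 → after 1×micro: 1; S2 reads c1=3 → after 2×micro: 1 ⇒ (c0=0, c1=1, c2=1)
[Jacobi] macro 2: S0 reads c0=0 → after 1×micro: 0; S1 reads c2=1 → after 1×micro: 0; S2 reads c1=1 → after 2×micro: 5 ⇒ (c0=0, c1=0, c2=5)
[Jacobi] macro 3: S0 reads c0=0 → after 1×micro: 0; S1 reads c2=5 → after 1×micro: 1; S2 reads c1=0 → after 2×micro: 0 ⇒ (c0=0, c1=1, c2=0)
[Jacobi] macro 4: S0 reads c0=0 → after 1×micro: 0; S1 reads c2=0 → after 1×micro: 3; S2 reads c1=1 → after 2×micro: 5 ⇒ (c0=0, c1=3, c2=5)
[Jacobi] macro 5: S0 reads c0=0 → after 1×micro: 0; S1 reads c2=5 → after 1×micro: 2; S2 reads c1=3 → after 2×micro: 1 ⇒ (c0=0, c1=2, c2=1)
[Jacobi] macro 6: S0 reads c0=0 → after 1×micro: 0; S1 reads c2=1 → after 1×micro: 0; S2 reads c1=2 → after 2×micro: 5 ⇒ (c0=0, c1=0, c2=5)
[Gauss-Seidel] macro 1: S0 reads c0=0 → after 1×micro: 0; S1 reads c2=3 → after 1×micro: 1; S2 reads c1=1 → after 2×micro: 5 ⇒ (c0=0, c1=1, c2=5)
[Gauss-Seidel] macro 2: S0 reads c0=0 → after 1×micro: 0; S1 reads c2=5 → after 1×micro: 2; S2 reads c1=2 → after 2×micro: 5 ⇒ (c0=0, c1=2, c2=5)
[Gauss-Seidel] macro 3: S0 reads c0=0 → after 1×micro: 0; S1 reads c2=5 → after 1×micro: 2; S2 reads c1=2 → after 2×micro: 5 ⇒ (c0=0, c1=2, c2=5)
[Gauss-Seidel] macro 4: S0 reads c0=0 → after 1×micro: 0; S1 reads c2=5 → after 1×micro: 2; S2 reads c1=2 → after 2×micro: 5 ⇒ (c0=0, c1=2, c2=5)
[Gauss-Seidel] macro 5: S0 reads c0=0 → after 1×micro: 0; S1 reads c2=5 → after 1×micro: 2; S2 reads c1=2 → after 2×micro: 5 ⇒ (c0=0, c1=2, c2=5)
[Gauss-Seidel] macro 6: S0 reads c0=0 → after 1×micro: 0; S1 reads c2=5 → after 1×micro: 2; S2 reads c1=2 → after 2×micro: 5 ⇒ (c0=0, c1=2, c2=5)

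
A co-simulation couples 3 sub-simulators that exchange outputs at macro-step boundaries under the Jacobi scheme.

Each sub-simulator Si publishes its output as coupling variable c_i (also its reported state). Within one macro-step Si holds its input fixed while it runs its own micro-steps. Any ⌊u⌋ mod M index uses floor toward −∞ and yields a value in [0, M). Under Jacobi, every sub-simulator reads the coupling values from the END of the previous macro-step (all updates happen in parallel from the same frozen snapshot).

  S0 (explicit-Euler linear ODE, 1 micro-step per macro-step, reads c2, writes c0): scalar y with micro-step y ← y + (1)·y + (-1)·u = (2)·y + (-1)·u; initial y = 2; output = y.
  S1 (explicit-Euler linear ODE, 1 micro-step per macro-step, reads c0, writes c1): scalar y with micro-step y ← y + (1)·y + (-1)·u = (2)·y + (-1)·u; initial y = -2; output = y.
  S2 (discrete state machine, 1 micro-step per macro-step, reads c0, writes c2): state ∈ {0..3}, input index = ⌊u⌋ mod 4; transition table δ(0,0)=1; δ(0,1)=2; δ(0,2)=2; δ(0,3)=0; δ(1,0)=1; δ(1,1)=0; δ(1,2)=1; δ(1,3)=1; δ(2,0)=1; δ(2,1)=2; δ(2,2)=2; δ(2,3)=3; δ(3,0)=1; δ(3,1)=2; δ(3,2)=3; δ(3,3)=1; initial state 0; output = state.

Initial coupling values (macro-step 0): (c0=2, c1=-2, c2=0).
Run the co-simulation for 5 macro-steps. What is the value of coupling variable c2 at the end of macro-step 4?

macro 1: S0 reads c2=0 → after 1×micro: 4; S1 reads c0=2 → after 1×micro: -6; S2 reads c0=2 → after 1×micro: 2 ⇒ (c0=4, c1=-6, c2=2)
macro 2: S0 reads c2=2 → after 1×micro: 6; S1 reads c0=4 → after 1×micro: -16; S2 reads c0=4 → after 1×micro: 1 ⇒ (c0=6, c1=-16, c2=1)
macro 3: S0 reads c2=1 → after 1×micro: 11; S1 reads c0=6 → after 1×micro: -38; S2 reads c0=6 → after 1×micro: 1 ⇒ (c0=11, c1=-38, c2=1)
macro 4: S0 reads c2=1 → after 1×micro: 21; S1 reads c0=11 → after 1×micro: -87; S2 reads c0=11 → after 1×micro: 1 ⇒ (c0=21, c1=-87, c2=1)
macro 5: S0 reads c2=1 → after 1×micro: 41; S1 reads c0=21 → after 1×micro: -195; S2 reads c0=21 → after 1×micro: 0 ⇒ (c0=41, c1=-195, c2=0)

c2 at macro-step 4 = 1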